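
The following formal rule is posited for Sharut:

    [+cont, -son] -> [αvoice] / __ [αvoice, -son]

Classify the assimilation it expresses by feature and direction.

The shared variable α links the value of [voice] on the target to the same value on the neighbouring segment, so voicing is the feature that assimilates.
Since the environment is written after the underscore, the trigger follows the target; the direction is regressive.

regressive voicing assimilation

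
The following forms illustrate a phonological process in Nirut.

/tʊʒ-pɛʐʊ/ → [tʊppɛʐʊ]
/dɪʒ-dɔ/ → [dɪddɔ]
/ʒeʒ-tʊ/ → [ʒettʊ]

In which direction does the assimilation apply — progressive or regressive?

Underlying /ʒ/ is realised as [p] next to /p/; /p/ itself does not change.
The output [p] is identical to the trigger /p/ — every feature (place, manner, voicing) has been copied — so this is total assimilation.
The remaining alternations confirm this: /ʒ/ → [d] before /d/; /ʒ/ → [t] before /t/ — in each case the output is a copy of the following consonant.
The trigger is the following segment, so the direction is regressive (anticipatory).

regressive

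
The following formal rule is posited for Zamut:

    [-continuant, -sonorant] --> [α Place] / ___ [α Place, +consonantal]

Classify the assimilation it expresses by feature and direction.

The shared variable α links the value of the place features (abbreviated [Place]) on the target to the same value on the neighbouring segment, so place is the feature that assimilates.
Since the environment is written after the underscore, the trigger follows the target; the direction is regressive.

regressive place assimilation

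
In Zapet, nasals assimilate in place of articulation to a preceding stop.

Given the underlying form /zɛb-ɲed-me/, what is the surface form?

[zɛbmedne]

The rule targets /ɲ/ (voiced palatal nasal), which sits after the trigger /b/ (bilabial).
The voiced bilabial nasal is [m], so /ɲ/ → [m].
At the second juncture, /m/ likewise becomes [n] adjacent to /d/.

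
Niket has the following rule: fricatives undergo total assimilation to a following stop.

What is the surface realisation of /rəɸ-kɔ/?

[rəkkɔ]

/ɸ/ is the segment targeted by the rule; it sits immediately before /k/, so it assimilates completely and surfaces as [k].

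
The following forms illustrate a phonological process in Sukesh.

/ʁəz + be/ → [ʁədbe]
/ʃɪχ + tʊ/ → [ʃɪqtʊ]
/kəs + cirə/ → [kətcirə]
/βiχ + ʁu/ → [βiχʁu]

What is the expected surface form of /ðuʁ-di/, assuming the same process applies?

The data show regressive manner assimilation: /z/ → [d] before /b/; /χ/ → [q] before /t/; /s/ → [t] before /c/. In each pair only manner changes, matching the following consonant, while place and voice stay constant.
No alternation appears in [βiχʁu]: there the adjacent consonants already agree in manner (/χ/ and /ʁ/ are both fricatives), so this form is consistent with the same rule.
/ʁ/ is a voiced uvular fricative. The following trigger /d/ is a stop, so /ʁ/ must become a stop as well.
The voiced uvular stop is [ɢ], so /ʁ/ → [ɢ].

[ðuɢdi]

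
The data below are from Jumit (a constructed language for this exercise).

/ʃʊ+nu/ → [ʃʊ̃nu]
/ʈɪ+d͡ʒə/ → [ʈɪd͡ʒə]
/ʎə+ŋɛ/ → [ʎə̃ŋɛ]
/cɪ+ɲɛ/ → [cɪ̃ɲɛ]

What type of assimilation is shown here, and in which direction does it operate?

regressive nasality assimilation (vowel nasalisation)

The vowel /ʊ/ surfaces as nasalised [ʊ̃] next to the following nasal /n/ — it has acquired the [+nasal] feature of its neighbour.
The other forms show the same pattern: /ə/ → [ə̃] before /ŋ/; /ɪ/ → [ɪ̃] before /ɲ/ — each time a vowel is nasalised next to a following nasal.
No change occurs in [ʈɪd͡ʒə] because the vowel at the boundary is adjacent to an oral consonant, not a nasal (/ɪ/ next to /d͡ʒ/).
Because the conditioning nasal is to the right of the vowel that changes, the process is regressive (anticipatory).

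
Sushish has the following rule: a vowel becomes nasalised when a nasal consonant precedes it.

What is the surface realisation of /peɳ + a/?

[peɳã]

/a/ sits next to the nasal /ɳ/ and is therefore nasalised to [ã].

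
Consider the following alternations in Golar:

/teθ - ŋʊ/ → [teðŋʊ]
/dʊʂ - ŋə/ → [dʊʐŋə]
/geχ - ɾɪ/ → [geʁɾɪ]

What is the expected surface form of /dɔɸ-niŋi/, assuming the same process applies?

[dɔβniŋi]

The data show regressive voicing assimilation: /θ/ → [ð] before /ŋ/; /ʂ/ → [ʐ] before /ŋ/; /χ/ → [ʁ] before /ɾ/. In each pair only voicing changes, matching the following consonant, while place and manner stay constant.
/ɸ/ is a voiceless bilabial fricative. The following trigger /n/ is voiced, so /ɸ/ must become voiced as well.
Changing only its voicing to voiced gives [β] — the voiced bilabial fricative.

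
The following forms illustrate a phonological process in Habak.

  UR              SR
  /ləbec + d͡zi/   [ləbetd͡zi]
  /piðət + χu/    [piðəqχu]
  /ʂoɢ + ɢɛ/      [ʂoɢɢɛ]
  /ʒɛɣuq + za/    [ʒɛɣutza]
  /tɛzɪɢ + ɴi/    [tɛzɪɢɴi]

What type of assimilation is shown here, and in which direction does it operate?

Underlying /c/ is realised as [t] next to /d͡z/; /d͡z/ itself does not change.
The change palatal → alveolar matches the place of the following /d͡z/, identifying this as place assimilation.
Manner and voice are unchanged, so the assimilation is partial, not total.
Checking the remaining alternations: /t/ → [q] before /χ/ (alveolar → uvular, matching uvular); /q/ → [t] before /z/ (uvular → alveolar, matching alveolar) — only place changes, and always toward the following segment.
Nothing changes in [ʂoɢɢɛ], [tɛzɪɢɴi]: there the adjacent consonants already agree in place (/ɢ/ and /ɢ/ are both uvular; /ɢ/ and /ɴ/ are both uvular), so these forms are consistent with the same rule.
The trigger is the following segment, so the direction is regressive (anticipatory).

regressive place assimilation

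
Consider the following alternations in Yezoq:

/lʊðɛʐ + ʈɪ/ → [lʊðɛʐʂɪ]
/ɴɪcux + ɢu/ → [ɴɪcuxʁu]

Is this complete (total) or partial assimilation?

partial assimilation

Comparing underlying and surface forms, /ʈ/ → [ʂ] is the alternation; the neighbouring /ʐ/ is constant.
/ʈ/ is a stop while /ʐ/ is a fricative; the output [ʂ] is a fricative, matching the trigger — so the feature that spreads is manner.
Place and voice are unchanged, so the assimilation is partial, not total.
The same holds elsewhere in the data: /ɢ/ → [ʁ] after /x/ (stop → fricative, matching a fricative) — only manner changes, and always toward the preceding segment.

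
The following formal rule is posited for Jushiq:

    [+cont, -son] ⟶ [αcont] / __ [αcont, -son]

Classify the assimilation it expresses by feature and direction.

regressive manner assimilation

The rule copies [cont] (continuancy) from the environment onto the target fricatives; since [±cont] encodes the stop/fricative manner contrast, the assimilating dimension is manner.
Since the environment is written after the underscore, the trigger follows the target; the direction is regressive.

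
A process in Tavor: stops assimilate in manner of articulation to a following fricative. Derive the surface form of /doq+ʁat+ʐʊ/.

/q/ is a voiceless uvular stop. The following trigger /ʁ/ is a fricative, so /q/ must become a fricative as well.
Changing only its manner to fricative gives [χ] — the voiceless uvular fricative.
At the second juncture, /t/ likewise becomes [s] adjacent to /ʐ/.

[doχʁasʐʊ]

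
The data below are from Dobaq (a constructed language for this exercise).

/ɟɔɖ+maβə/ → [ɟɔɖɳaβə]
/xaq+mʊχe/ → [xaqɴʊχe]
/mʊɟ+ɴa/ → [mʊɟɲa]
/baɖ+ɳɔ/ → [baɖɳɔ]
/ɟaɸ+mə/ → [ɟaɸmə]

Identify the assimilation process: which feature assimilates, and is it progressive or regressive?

Comparing underlying and surface forms, /m/ → [ɳ] is the alternation; the neighbouring /ɖ/ is constant.
/m/ is bilabial while /ɖ/ is retroflex; the output [ɳ] is retroflex, matching the trigger — so the feature that spreads is place.
Manner and voice are unchanged, so the assimilation is partial, not total.
Checking the remaining alternations: /m/ → [ɴ] after /q/ (bilabial → uvular, matching uvular); /ɴ/ → [ɲ] after /ɟ/ (uvular → palatal, matching palatal) — only place changes, and always toward the preceding segment.
No alternation appears in [baɖɳɔ], [ɟaɸmə]: there the adjacent consonants already agree in place (/ɳ/ and /ɖ/ are both retroflex; /m/ and /ɸ/ are both bilabial), so these forms are consistent with the same rule.
Since the segment that changes follows the conditioning segment, the assimilation is progressive.

progressive place assimilation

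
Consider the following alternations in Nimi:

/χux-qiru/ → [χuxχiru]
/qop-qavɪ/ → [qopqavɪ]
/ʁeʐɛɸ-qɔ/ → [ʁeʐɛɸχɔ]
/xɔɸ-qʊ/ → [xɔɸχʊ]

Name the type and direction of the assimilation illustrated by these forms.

progressive manner assimilation

The segment that alternates is /q/, which surfaces as [χ] when adjacent to /x/.
The change stop → fricative matches the manner of the preceding /x/, identifying this as manner assimilation.
Place and voice are unchanged, so the assimilation is partial, not total.
The same holds elsewhere in the data: /q/ → [χ] after /ɸ/ (stop → fricative, matching a fricative) — only manner changes, and always toward the preceding segment.
No alternation appears in [qopqavɪ]: there the adjacent consonants already agree in manner (/q/ and /p/ are both stops), so this form is consistent with the same rule.
Since the segment that changes follows the conditioning segment, the assimilation is progressive.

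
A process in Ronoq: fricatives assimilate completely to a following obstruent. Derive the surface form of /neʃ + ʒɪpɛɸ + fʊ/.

[neʒʒɪpɛffʊ]

/ʃ/ is the segment targeted by the rule; it sits immediately before /ʒ/, so it assimilates completely and surfaces as [ʒ].
The same rule applies at the second boundary: /ɸ/ → [f] next to /f/.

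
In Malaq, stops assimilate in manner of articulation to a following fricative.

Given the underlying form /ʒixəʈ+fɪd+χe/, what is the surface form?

The rule targets /ʈ/ (voiceless retroflex stop), which sits before the trigger /f/ (fricative).
A voiceless retroflex fricative is [ʂ], so the surface segment is [ʂ].
The same rule applies at the second boundary: /d/ → [z] next to /χ/.

[ʒixəʂfɪzχe]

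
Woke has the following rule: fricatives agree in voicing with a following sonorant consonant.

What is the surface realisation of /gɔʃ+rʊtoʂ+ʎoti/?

/ʃ/ is a voiceless postalveolar fricative. The following trigger /r/ is voiced, so /ʃ/ must become voiced as well.
The voiced postalveolar fricative is [ʒ], so /ʃ/ → [ʒ].
The same rule applies at the second boundary: /ʂ/ → [ʐ] next to /ʎ/.

[gɔʒrʊtoʐʎoti]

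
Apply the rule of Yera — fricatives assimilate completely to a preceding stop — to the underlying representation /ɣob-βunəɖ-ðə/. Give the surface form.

[ɣobbunəɖɖə]

/β/ is the segment targeted by the rule; it sits immediately after /b/, so it assimilates completely and surfaces as [b].
At the second juncture, /ð/ likewise becomes [ɖ] adjacent to /ɖ/.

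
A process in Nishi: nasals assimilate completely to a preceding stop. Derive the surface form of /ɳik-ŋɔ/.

/ŋ/ is the segment targeted by the rule; it sits immediately after /k/, so it assimilates completely and surfaces as [k].

[ɳikkɔ]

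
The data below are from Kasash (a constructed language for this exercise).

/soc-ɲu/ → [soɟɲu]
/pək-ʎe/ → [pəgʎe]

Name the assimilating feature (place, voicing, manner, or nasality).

voicing

Underlying /c/ is realised as [ɟ] next to /ɲ/; /ɲ/ itself does not change.
The change voiceless → voiced matches the voicing of the following /ɲ/, identifying this as voicing assimilation.
The same holds elsewhere in the data: /k/ → [g] before /ʎ/ (voiceless → voiced, matching voiced) — only voicing changes, and always toward the following segment.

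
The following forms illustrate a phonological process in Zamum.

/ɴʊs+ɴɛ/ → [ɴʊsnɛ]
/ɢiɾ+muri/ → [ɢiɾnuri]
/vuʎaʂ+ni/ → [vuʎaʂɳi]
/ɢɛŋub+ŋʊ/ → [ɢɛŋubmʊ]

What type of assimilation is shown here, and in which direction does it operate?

progressive place assimilation

Underlying /ɴ/ is realised as [n] next to /s/; /s/ itself does not change.
/ɴ/ is uvular while /s/ is alveolar; the output [n] is alveolar, matching the trigger — so the feature that spreads is place.
Manner and voice are unchanged, so the assimilation is partial, not total.
The other alternating forms pattern the same way: /m/ → [n] after /ɾ/ (bilabial → alveolar, matching alveolar); /n/ → [ɳ] after /ʂ/ (alveolar → retroflex, matching retroflex); /ŋ/ → [m] after /b/ (velar → bilabial, matching bilabial) — only place changes, and always toward the preceding segment.
Since the segment that changes follows the conditioning segment, the assimilation is progressive.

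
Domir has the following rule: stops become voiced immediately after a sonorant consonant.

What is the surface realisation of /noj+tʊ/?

/t/ is a voiceless alveolar stop. The preceding trigger /j/ is voiced, so /t/ must become voiced as well.
Changing only its voicing to voiced gives [d] — the voiced alveolar stop.

[nojdʊ]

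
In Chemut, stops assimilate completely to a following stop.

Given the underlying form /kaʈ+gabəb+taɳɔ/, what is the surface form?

/ʈ/ is the segment targeted by the rule; it sits immediately before /g/, so it assimilates completely and surfaces as [g].
At the second juncture, /b/ likewise becomes [t] adjacent to /t/.

[kaggabəttaɳɔ]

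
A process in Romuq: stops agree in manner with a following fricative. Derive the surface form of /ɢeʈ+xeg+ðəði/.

[ɢeʂxeɣðəði]

The rule targets /ʈ/ (voiceless retroflex stop), which sits before the trigger /x/ (fricative).
Changing only its manner to fricative gives [ʂ] — the voiceless retroflex fricative.
The same rule applies at the second boundary: /g/ → [ɣ] next to /ð/.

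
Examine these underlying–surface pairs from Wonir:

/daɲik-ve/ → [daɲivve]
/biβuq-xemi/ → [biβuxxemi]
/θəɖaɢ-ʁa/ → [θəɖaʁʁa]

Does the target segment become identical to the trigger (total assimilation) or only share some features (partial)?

The segment that alternates is /k/, which surfaces as [v] when adjacent to /v/.
The output [v] is identical to the trigger /v/ — every feature (place, manner, voicing) has been copied — so this is total assimilation.
The remaining alternations confirm this: /q/ → [x] before /x/; /ɢ/ → [ʁ] before /ʁ/ — in each case the output is a copy of the following consonant.

total assimilation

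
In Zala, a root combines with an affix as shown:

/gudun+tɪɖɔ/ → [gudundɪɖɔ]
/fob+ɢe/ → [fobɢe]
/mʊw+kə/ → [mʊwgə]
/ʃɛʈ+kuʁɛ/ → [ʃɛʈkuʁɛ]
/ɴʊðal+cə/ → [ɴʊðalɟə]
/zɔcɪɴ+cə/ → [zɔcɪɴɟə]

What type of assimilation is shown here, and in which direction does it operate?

The segment that alternates is /t/, which surfaces as [d] when adjacent to /n/.
/t/ is voiceless while /n/ is voiced; the output [d] is voiced, matching the trigger — so the feature that spreads is voicing.
Place and manner are unchanged, so the assimilation is partial, not total.
The same holds elsewhere in the data: /k/ → [g] after /w/ (voiceless → voiced, matching voiced); /c/ → [ɟ] after /l/ (voiceless → voiced, matching voiced); /c/ → [ɟ] after /ɴ/ (voiceless → voiced, matching voiced) — only voicing changes, and always toward the preceding segment.
Nothing changes in [fobɢe], [ʃɛʈkuʁɛ]: there the adjacent consonants already agree in voicing (/ɢ/ and /b/ are both voiced; /k/ and /ʈ/ are both voiceless), so these forms are consistent with the same rule.
The trigger is the preceding segment, so the direction is progressive (perseverative).

progressive voicing assimilation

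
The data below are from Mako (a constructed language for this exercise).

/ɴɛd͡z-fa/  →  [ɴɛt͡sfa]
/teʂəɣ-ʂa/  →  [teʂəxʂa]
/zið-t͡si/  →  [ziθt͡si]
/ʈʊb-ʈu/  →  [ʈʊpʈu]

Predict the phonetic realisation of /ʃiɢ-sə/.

[ʃiqsə]

The data show regressive voicing assimilation: /d͡z/ → [t͡s] before /f/; /ɣ/ → [x] before /ʂ/; /ð/ → [θ] before /t͡s/; /b/ → [p] before /ʈ/. In each pair only voicing changes, matching the following consonant, while place and manner stay constant.
/ɢ/ is a voiced uvular stop. The following trigger /s/ is voiceless, so /ɢ/ must become voiceless as well.
A voiceless uvular stop is [q], so the surface segment is [q].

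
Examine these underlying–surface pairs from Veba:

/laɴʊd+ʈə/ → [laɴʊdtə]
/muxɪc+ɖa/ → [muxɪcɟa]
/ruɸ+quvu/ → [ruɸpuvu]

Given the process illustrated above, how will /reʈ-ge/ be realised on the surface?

[reʈɖe]

The data show progressive place assimilation: /ʈ/ → [t] after /d/; /ɖ/ → [ɟ] after /c/; /q/ → [p] after /ɸ/. In each pair only place changes, matching the preceding consonant, while manner and voice stay constant.
The rule targets /g/ (voiced velar stop), which sits after the trigger /ʈ/ (retroflex).
The voiced retroflex stop is [ɖ], so /g/ → [ɖ].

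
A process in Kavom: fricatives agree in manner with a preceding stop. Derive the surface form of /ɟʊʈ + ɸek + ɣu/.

[ɟʊʈpekgu]

The rule targets /ɸ/ (voiceless bilabial fricative), which sits after the trigger /ʈ/ (stop).
A voiceless bilabial stop is [p], so the surface segment is [p].
At the second juncture, /ɣ/ likewise becomes [g] adjacent to /k/.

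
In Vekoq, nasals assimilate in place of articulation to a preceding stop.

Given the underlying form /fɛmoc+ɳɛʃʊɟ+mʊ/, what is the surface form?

The rule targets /ɳ/ (voiced retroflex nasal), which sits after the trigger /c/ (palatal).
A voiced palatal nasal is [ɲ], so the surface segment is [ɲ].
The same rule applies at the second boundary: /m/ → [ɲ] next to /ɟ/.

[fɛmocɲɛʃʊɟɲʊ]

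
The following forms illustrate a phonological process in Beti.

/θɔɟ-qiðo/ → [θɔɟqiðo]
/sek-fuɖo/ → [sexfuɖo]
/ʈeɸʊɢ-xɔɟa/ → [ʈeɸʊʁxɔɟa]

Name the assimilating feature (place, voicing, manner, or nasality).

manner

The segment that alternates is /k/, which surfaces as [x] when adjacent to /f/.
/k/ is a stop while /f/ is a fricative; the output [x] is a fricative, matching the trigger — so the feature that spreads is manner.
The other alternating form patterns the same way: /ɢ/ → [ʁ] before /x/ (stop → fricative, matching a fricative) — only manner changes, and always toward the following segment.
No alternation appears in [θɔɟqiðo]: there the adjacent consonants already agree in manner (/ɟ/ and /q/ are both stops), so this form is consistent with the same rule.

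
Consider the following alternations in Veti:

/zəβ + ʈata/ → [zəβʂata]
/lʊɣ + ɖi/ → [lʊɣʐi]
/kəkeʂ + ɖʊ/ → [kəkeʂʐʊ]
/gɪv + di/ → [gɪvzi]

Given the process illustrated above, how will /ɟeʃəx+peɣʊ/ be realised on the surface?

The data show progressive manner assimilation: /ʈ/ → [ʂ] after /β/; /ɖ/ → [ʐ] after /ɣ/; /ɖ/ → [ʐ] after /ʂ/; /d/ → [z] after /v/. In each pair only manner changes, matching the preceding consonant, while place and voice stay constant.
/p/ is a voiceless bilabial stop. The preceding trigger /x/ is a fricative, so /p/ must become a fricative as well.
Changing only its manner to fricative gives [ɸ] — the voiceless bilabial fricative.

[ɟeʃəxɸeɣʊ]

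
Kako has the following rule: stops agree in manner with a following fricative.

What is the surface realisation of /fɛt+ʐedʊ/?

/t/ is a voiceless alveolar stop. The following trigger /ʐ/ is a fricative, so /t/ must become a fricative as well.
A voiceless alveolar fricative is [s], so the surface segment is [s].

[fɛsʐedʊ]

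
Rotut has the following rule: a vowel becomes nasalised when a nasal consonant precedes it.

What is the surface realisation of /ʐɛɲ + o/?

[ʐɛɲõ]

The vowel /o/ is adjacent to the preceding nasal /ɲ/, so it acquires [+nasal] and surfaces as [õ].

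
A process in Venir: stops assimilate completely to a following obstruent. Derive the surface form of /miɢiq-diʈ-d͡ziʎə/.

[miɢiddid͡zd͡ziʎə]

/q/ is the segment targeted by the rule; it sits immediately before /d/, so it assimilates completely and surfaces as [d].
At the second juncture, /ʈ/ likewise becomes [d͡z] adjacent to /d͡z/.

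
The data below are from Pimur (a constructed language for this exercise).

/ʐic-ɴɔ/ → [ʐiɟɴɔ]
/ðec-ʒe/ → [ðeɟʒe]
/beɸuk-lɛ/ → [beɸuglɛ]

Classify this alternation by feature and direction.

Underlying /c/ is realised as [ɟ] next to /ɴ/; /ɴ/ itself does not change.
/c/ is voiceless while /ɴ/ is voiced; the output [ɟ] is voiced, matching the trigger — so the feature that spreads is voicing.
Place and manner are unchanged, so the assimilation is partial, not total.
The other alternating forms pattern the same way: /c/ → [ɟ] before /ʒ/ (voiceless → voiced, matching voiced); /k/ → [g] before /l/ (voiceless → voiced, matching voiced) — only voicing changes, and always toward the following segment.
Since the segment that changes precedes the conditioning segment, the assimilation is regressive.

regressive voicing assimilation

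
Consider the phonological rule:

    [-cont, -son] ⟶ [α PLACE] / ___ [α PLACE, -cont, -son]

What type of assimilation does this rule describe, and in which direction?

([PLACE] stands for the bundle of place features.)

The shared variable α links the value of the place features (abbreviated [PLACE]) on the target to the same value on the neighbouring segment, so place is the feature that assimilates.
The conditioning segment sits to the right of the focus bar, meaning the trigger follows the segment that changes — regressive assimilation.

regressive place assimilation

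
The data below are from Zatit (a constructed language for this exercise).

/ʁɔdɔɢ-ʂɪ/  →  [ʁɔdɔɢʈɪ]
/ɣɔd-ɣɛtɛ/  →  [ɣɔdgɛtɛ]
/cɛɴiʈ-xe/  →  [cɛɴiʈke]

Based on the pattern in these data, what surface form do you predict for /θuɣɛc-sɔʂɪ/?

The data show progressive manner assimilation: /ʂ/ → [ʈ] after /ɢ/; /ɣ/ → [g] after /d/; /x/ → [k] after /ʈ/. In each pair only manner changes, matching the preceding consonant, while place and voice stay constant.
The rule targets /s/ (voiceless alveolar fricative), which sits after the trigger /c/ (stop).
Changing only its manner to stop gives [t] — the voiceless alveolar stop.

[θuɣɛctɔʂɪ]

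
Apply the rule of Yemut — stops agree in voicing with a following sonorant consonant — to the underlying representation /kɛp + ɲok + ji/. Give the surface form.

/p/ is a voiceless bilabial stop. The following trigger /ɲ/ is voiced, so /p/ must become voiced as well.
A voiced bilabial stop is [b], so the surface segment is [b].
At the second juncture, /k/ likewise becomes [g] adjacent to /j/.

[kɛbɲogji]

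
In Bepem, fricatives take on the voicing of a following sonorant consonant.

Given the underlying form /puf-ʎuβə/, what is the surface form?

The rule targets /f/ (voiceless labiodental fricative), which sits before the trigger /ʎ/ (voiced).
The voiced labiodental fricative is [v], so /f/ → [v].

[puvʎuβə]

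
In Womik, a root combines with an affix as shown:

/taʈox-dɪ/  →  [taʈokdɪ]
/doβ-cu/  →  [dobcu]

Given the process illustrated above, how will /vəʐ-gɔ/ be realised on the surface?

[vəɖgɔ]

The data show regressive manner assimilation: /x/ → [k] before /d/; /β/ → [b] before /c/. In each pair only manner changes, matching the following consonant, while place and voice stay constant.
/ʐ/ is a voiced retroflex fricative. The following trigger /g/ is a stop, so /ʐ/ must become a stop as well.
A voiced retroflex stop is [ɖ], so the surface segment is [ɖ].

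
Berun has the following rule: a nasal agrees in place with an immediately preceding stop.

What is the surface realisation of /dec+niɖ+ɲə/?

The rule targets /n/ (voiced alveolar nasal), which sits after the trigger /c/ (palatal).
A voiced palatal nasal is [ɲ], so the surface segment is [ɲ].
At the second juncture, /ɲ/ likewise becomes [ɳ] adjacent to /ɖ/.

[decɲiɖɳə]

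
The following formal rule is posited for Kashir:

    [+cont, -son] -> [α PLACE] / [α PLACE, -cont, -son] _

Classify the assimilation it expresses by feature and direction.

The shared variable α links the value of the place features (abbreviated [PLACE]) on the target to the same value on the neighbouring segment, so place is the feature that assimilates.
The conditioning segment sits to the left of the focus bar, meaning the trigger precedes the segment that changes — progressive assimilation.

progressive place assimilation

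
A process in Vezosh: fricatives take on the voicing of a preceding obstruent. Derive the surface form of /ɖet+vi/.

[ɖetfi]

The rule targets /v/ (voiced labiodental fricative), which sits after the trigger /t/ (voiceless).
Changing only its voicing to voiceless gives [f] — the voiceless labiodental fricative.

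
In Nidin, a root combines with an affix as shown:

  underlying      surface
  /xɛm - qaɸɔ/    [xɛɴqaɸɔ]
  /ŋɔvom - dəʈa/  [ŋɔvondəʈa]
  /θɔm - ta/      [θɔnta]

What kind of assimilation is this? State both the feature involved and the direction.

regressive place assimilation

The segment that alternates is /m/, which surfaces as [ɴ] when adjacent to /q/.
/m/ is bilabial while /q/ is uvular; the output [ɴ] is uvular, matching the trigger — so the feature that spreads is place.
Manner and voice are unchanged, so the assimilation is partial, not total.
Checking the remaining alternations: /m/ → [n] before /d/ (bilabial → alveolar, matching alveolar); /m/ → [n] before /t/ (bilabial → alveolar, matching alveolar) — only place changes, and always toward the following segment.
Since the segment that changes precedes the conditioning segment, the assimilation is regressive.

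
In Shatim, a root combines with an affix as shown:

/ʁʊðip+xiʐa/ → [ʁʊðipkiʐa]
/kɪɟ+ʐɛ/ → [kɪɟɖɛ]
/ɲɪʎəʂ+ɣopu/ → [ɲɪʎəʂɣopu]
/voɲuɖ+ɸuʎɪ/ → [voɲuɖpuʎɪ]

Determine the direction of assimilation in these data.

The segment that alternates is /x/, which surfaces as [k] when adjacent to /p/.
The change fricative → stop matches the manner of the preceding /p/, identifying this as manner assimilation.
The other alternating forms pattern the same way: /ʐ/ → [ɖ] after /ɟ/ (fricative → stop, matching a stop); /ɸ/ → [p] after /ɖ/ (fricative → stop, matching a stop) — only manner changes, and always toward the preceding segment.
Nothing changes in [ɲɪʎəʂɣopu]: there the adjacent consonants already agree in manner (/ɣ/ and /ʂ/ are both fricatives), so this form is consistent with the same rule.
Since the segment that changes follows the conditioning segment, the assimilation is progressive.

progressive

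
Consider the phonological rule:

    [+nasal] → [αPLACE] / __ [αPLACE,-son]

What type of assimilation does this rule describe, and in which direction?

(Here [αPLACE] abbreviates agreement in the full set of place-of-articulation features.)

regressive place assimilation

The rule copies the place features (abbreviated [PLACE]) from the environment onto the target, so the assimilating feature is place.
Since the environment is written after the underscore, the trigger follows the target; the direction is regressive.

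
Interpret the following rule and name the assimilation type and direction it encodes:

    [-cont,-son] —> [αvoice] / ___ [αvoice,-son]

regressive voicing assimilation

The shared variable α links the value of [voice] on the target to the same value on the neighbouring segment, so voicing is the feature that assimilates.
Since the environment is written after the underscore, the trigger follows the target; the direction is regressive.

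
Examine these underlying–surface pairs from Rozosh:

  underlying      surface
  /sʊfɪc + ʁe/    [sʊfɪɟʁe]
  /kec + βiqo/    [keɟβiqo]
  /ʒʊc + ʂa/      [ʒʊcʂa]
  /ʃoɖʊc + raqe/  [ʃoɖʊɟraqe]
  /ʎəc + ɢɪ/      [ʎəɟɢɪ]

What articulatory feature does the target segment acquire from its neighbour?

Underlying /c/ is realised as [ɟ] next to /ʁ/; /ʁ/ itself does not change.
The change voiceless → voiced matches the voicing of the following /ʁ/, identifying this as voicing assimilation.
The same holds elsewhere in the data: /c/ → [ɟ] before /β/ (voiceless → voiced, matching voiced); /c/ → [ɟ] before /r/ (voiceless → voiced, matching voiced); /c/ → [ɟ] before /ɢ/ (voiceless → voiced, matching voiced) — only voicing changes, and always toward the following segment.
No alternation appears in [ʒʊcʂa]: there the adjacent consonants already agree in voicing (/c/ and /ʂ/ are both voiceless), so this form is consistent with the same rule.

voicing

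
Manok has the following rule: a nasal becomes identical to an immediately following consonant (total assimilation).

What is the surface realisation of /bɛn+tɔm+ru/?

[bɛttɔrru]

/n/ is the segment targeted by the rule; it sits immediately before /t/, so it assimilates completely and surfaces as [t].
The same rule applies at the second boundary: /m/ → [r] next to /r/.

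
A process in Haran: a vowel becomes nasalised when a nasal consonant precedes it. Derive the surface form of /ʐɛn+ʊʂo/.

The vowel /ʊ/ is adjacent to the preceding nasal /n/, so it acquires [+nasal] and surfaces as [ʊ̃].

[ʐɛnʊ̃ʂo]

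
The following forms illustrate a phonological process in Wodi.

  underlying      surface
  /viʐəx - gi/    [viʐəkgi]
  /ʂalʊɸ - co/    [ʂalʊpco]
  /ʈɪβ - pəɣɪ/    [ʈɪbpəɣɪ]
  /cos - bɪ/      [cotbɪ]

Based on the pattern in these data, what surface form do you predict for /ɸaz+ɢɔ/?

[ɸadɢɔ]

The data show regressive manner assimilation: /x/ → [k] before /g/; /ɸ/ → [p] before /c/; /β/ → [b] before /p/; /s/ → [t] before /b/. In each pair only manner changes, matching the following consonant, while place and voice stay constant.
/z/ is a voiced alveolar fricative. The following trigger /ɢ/ is a stop, so /z/ must become a stop as well.
The voiced alveolar stop is [d], so /z/ → [d].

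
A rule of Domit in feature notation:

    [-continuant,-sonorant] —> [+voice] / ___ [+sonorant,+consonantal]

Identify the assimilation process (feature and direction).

regressive voicing assimilation

The target ([-continuant,-sonorant], stops) acquires [+voice] next to a sonorant consonant ([+sonorant,+consonantal]) — it takes on the voicing of its neighbour, so the feature that spreads is voicing.
The conditioning segment sits to the right of the focus bar, meaning the trigger follows the segment that changes — regressive assimilation.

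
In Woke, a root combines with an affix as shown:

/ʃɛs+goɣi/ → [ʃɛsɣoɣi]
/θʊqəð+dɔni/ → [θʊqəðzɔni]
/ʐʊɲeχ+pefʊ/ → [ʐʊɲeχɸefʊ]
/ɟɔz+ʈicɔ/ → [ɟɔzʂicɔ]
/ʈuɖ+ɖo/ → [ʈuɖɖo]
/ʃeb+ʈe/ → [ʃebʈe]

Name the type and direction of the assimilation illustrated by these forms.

Comparing underlying and surface forms, /g/ → [ɣ] is the alternation; the neighbouring /s/ is constant.
/g/ is a stop while /s/ is a fricative; the output [ɣ] is a fricative, matching the trigger — so the feature that spreads is manner.
Place and voice are unchanged, so the assimilation is partial, not total.
The same holds elsewhere in the data: /d/ → [z] after /ð/ (stop → fricative, matching a fricative); /p/ → [ɸ] after /χ/ (stop → fricative, matching a fricative); /ʈ/ → [ʂ] after /z/ (stop → fricative, matching a fricative) — only manner changes, and always toward the preceding segment.
No alternation appears in [ʈuɖɖo], [ʃebʈe]: there the adjacent consonants already agree in manner (/ɖ/ and /ɖ/ are both stops; /ʈ/ and /b/ are both stops), so these forms are consistent with the same rule.
The trigger is the preceding segment, so the direction is progressive (perseverative).

progressive manner assimilation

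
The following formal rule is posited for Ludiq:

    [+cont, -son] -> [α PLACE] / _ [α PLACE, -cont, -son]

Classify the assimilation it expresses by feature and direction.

The shared variable α links the value of the place features (abbreviated [PLACE]) on the target to the same value on the neighbouring segment, so place is the feature that assimilates.
Since the environment is written after the underscore, the trigger follows the target; the direction is regressive.

regressive place assimilation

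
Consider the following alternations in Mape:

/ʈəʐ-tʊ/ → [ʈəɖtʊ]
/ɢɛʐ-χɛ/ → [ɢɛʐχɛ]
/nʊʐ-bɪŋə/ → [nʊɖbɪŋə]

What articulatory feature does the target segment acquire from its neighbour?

The segment that alternates is /ʐ/, which surfaces as [ɖ] when adjacent to /t/.
The change fricative → stop matches the manner of the following /t/, identifying this as manner assimilation.
The other alternating form patterns the same way: /ʐ/ → [ɖ] before /b/ (fricative → stop, matching a stop) — only manner changes, and always toward the following segment.
No alternation appears in [ɢɛʐχɛ]: there the adjacent consonants already agree in manner (/ʐ/ and /χ/ are both fricatives), so this form is consistent with the same rule.

manner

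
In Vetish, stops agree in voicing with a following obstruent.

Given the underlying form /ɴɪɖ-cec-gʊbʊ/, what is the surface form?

[ɴɪʈceɟgʊbʊ]

/ɖ/ is a voiced retroflex stop. The following trigger /c/ is voiceless, so /ɖ/ must become voiceless as well.
The voiceless retroflex stop is [ʈ], so /ɖ/ → [ʈ].
The same rule applies at the second boundary: /c/ → [ɟ] next to /g/.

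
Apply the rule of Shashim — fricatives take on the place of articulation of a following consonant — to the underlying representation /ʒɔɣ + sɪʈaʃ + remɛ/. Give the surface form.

The rule targets /ɣ/ (voiced velar fricative), which sits before the trigger /s/ (alveolar).
Changing only its place to alveolar gives [z] — the voiced alveolar fricative.
The same rule applies at the second boundary: /ʃ/ → [s] next to /r/.

[ʒɔzsɪʈasremɛ]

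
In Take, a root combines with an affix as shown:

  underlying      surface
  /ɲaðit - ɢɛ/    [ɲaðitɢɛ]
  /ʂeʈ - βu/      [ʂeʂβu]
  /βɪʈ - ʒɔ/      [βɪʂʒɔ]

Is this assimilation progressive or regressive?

The segment that alternates is /ʈ/, which surfaces as [ʂ] when adjacent to /β/.
/ʈ/ is a stop while /β/ is a fricative; the output [ʂ] is a fricative, matching the trigger — so the feature that spreads is manner.
Checking the remaining alternation: /ʈ/ → [ʂ] before /ʒ/ (stop → fricative, matching a fricative) — only manner changes, and always toward the following segment.
Nothing changes in [ɲaðitɢɛ]: there the adjacent consonants already agree in manner (/t/ and /ɢ/ are both stops), so this form is consistent with the same rule.
Since the segment that changes precedes the conditioning segment, the assimilation is regressive.

regressive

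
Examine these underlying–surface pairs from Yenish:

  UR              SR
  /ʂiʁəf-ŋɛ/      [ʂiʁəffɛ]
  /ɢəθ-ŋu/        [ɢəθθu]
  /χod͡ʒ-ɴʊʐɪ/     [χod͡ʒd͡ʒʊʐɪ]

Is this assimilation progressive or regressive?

progressive

Underlying /ŋ/ is realised as [f] next to /f/; /f/ itself does not change.
The output [f] is identical to the trigger /f/ — every feature (place, manner, voicing) has been copied — so this is total assimilation.
The remaining alternations confirm this: /ŋ/ → [θ] after /θ/; /ɴ/ → [d͡ʒ] after /d͡ʒ/ — in each case the output is a copy of the preceding consonant.
The trigger is the preceding segment, so the direction is progressive (perseverative).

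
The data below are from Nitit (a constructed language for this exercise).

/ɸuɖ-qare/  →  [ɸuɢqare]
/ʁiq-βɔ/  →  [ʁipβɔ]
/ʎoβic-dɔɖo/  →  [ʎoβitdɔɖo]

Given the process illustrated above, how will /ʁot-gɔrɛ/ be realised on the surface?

[ʁokgɔrɛ]

The data show regressive place assimilation: /ɖ/ → [ɢ] before /q/; /q/ → [p] before /β/; /c/ → [t] before /d/. In each pair only place changes, matching the following consonant, while manner and voice stay constant.
The rule targets /t/ (voiceless alveolar stop), which sits before the trigger /g/ (velar).
A voiceless velar stop is [k], so the surface segment is [k].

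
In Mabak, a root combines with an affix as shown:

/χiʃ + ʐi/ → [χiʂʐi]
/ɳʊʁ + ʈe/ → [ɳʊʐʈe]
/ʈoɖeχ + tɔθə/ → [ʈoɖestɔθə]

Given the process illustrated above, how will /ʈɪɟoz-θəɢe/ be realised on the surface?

[ʈɪɟoðθəɢe]

The data show regressive place assimilation: /ʃ/ → [ʂ] before /ʐ/; /ʁ/ → [ʐ] before /ʈ/; /χ/ → [s] before /t/. In each pair only place changes, matching the following consonant, while manner and voice stay constant.
/z/ is a voiced alveolar fricative. The following trigger /θ/ is dental, so /z/ must become dental as well.
Changing only its place to dental gives [ð] — the voiced dental fricative.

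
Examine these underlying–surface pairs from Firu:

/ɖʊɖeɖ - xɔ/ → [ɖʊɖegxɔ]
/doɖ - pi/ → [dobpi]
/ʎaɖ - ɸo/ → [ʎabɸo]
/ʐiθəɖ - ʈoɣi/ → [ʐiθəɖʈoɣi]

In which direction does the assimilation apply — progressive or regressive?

The segment that alternates is /ɖ/, which surfaces as [g] when adjacent to /x/.
The change retroflex → velar matches the place of the following /x/, identifying this as place assimilation.
The other alternating forms pattern the same way: /ɖ/ → [b] before /p/ (retroflex → bilabial, matching bilabial); /ɖ/ → [b] before /ɸ/ (retroflex → bilabial, matching bilabial) — only place changes, and always toward the following segment.
Nothing changes in [ʐiθəɖʈoɣi]: there the adjacent consonants already agree in place (/ɖ/ and /ʈ/ are both retroflex), so this form is consistent with the same rule.
The trigger is the following segment, so the direction is regressive (anticipatory).

regressive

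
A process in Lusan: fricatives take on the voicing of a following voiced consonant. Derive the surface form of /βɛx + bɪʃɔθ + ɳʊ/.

/x/ is a voiceless velar fricative. The following trigger /b/ is voiced, so /x/ must become voiced as well.
The voiced velar fricative is [ɣ], so /x/ → [ɣ].
The same rule applies at the second boundary: /θ/ → [ð] next to /ɳ/.

[βɛɣbɪʃɔðɳʊ]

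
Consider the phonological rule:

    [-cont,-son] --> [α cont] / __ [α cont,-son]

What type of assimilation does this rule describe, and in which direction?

regressive manner assimilation

The rule copies [cont] (continuancy) from the environment onto the target stops; since [±cont] encodes the stop/fricative manner contrast, the assimilating dimension is manner.
Since the environment is written after the underscore, the trigger follows the target; the direction is regressive.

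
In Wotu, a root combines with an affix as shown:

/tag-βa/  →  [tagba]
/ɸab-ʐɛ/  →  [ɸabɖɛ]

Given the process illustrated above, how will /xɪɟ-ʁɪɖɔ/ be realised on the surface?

[xɪɟɢɪɖɔ]

The data show progressive manner assimilation: /β/ → [b] after /g/; /ʐ/ → [ɖ] after /b/. In each pair only manner changes, matching the preceding consonant, while place and voice stay constant.
The rule targets /ʁ/ (voiced uvular fricative), which sits after the trigger /ɟ/ (stop).
A voiced uvular stop is [ɢ], so the surface segment is [ɢ].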